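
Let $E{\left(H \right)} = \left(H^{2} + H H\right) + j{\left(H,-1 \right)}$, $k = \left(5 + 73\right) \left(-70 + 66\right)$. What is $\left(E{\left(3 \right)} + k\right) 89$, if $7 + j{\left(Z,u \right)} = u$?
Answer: $-26878$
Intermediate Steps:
$j{\left(Z,u \right)} = -7 + u$
$k = -312$ ($k = 78 \left(-4\right) = -312$)
$E{\left(H \right)} = -8 + 2 H^{2}$ ($E{\left(H \right)} = \left(H^{2} + H H\right) - 8 = \left(H^{2} + H^{2}\right) - 8 = 2 H^{2} - 8 = -8 + 2 H^{2}$)
$\left(E{\left(3 \right)} + k\right) 89 = \left(\left(-8 + 2 \cdot 3^{2}\right) - 312\right) 89 = \left(\left(-8 + 2 \cdot 9\right) - 312\right) 89 = \left(\left(-8 + 18\right) - 312\right) 89 = \left(10 - 312\right) 89 = \left(-302\right) 89 = -26878$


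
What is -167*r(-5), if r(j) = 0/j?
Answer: 0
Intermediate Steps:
r(j) = 0
-167*r(-5) = -167*0 = 0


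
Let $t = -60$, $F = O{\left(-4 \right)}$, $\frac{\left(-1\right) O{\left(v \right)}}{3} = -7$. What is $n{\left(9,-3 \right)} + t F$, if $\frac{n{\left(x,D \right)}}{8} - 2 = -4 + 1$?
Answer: $-1268$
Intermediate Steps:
$O{\left(v \right)} = 21$ ($O{\left(v \right)} = \left(-3\right) \left(-7\right) = 21$)
$n{\left(x,D \right)} = -8$ ($n{\left(x,D \right)} = 16 + 8 \left(-4 + 1\right) = 16 + 8 \left(-3\right) = 16 - 24 = -8$)
$F = 21$
$n{\left(9,-3 \right)} + t F = -8 - 1260 = -1268$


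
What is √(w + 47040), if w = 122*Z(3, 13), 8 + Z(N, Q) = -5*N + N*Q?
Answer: 4*√3062 ≈ 221.34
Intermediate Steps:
Z(N, Q) = -8 - 5*N + N*Q (Z(N, Q) = -8 + (-5*N + N*Q) = -8 - 5*N + N*Q)
w = 1952 (w = 122*(-8 - 5*3 + 3*13) = 122*(-8 - 15 + 39) = 122*16 = 1952)
√(w + 47040) = √(1952 + 47040) = √48992 = 4*√3062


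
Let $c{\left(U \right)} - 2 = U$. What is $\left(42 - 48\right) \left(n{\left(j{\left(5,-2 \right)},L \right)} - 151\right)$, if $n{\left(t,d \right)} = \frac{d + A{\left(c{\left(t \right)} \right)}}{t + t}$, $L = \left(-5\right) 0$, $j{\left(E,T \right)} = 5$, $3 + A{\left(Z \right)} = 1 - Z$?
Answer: $\frac{4557}{5} \approx 911.4$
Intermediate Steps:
$c{\left(U \right)} = 2 + U$
$A{\left(Z \right)} = -2 - Z$ ($A{\left(Z \right)} = -3 - \left(-1 + Z\right) = -2 - Z$)
$L = 0$
$n{\left(t,d \right)} = \frac{-4 + d - t}{2 t}$ ($n{\left(t,d \right)} = \frac{d - \left(4 + t\right)}{t + t} = \frac{d - \left(4 + t\right)}{2 t} = \left(d - \left(4 + t\right)\right) \frac{1}{2 t} = \left(-4 + d - t\right) \frac{1}{2 t} = \frac{-4 + d - t}{2 t}$)
$\left(42 - 48\right) \left(n{\left(j{\left(5,-2 \right)},L \right)} - 151\right) = \left(42 - 48\right) \left(\frac{-4 + 0 - 5}{2 \cdot 5} - 151\right) = - 6 \left(\frac{1}{2} \cdot \frac{1}{5} \left(-4 + 0 - 5\right) - 151\right) = - 6 \left(\frac{1}{2} \cdot \frac{1}{5} \left(-9\right) - 151\right) = - 6 \left(- \frac{9}{10} - 151\right) = \left(-6\right) \left(- \frac{1519}{10}\right) = \frac{4557}{5}$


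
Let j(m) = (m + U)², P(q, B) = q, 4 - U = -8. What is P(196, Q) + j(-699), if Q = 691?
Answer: 472165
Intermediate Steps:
U = 12 (U = 4 - 1*(-8) = 4 + 8 = 12)
j(m) = (12 + m)² (j(m) = (m + 12)² = (12 + m)²)
P(196, Q) + j(-699) = 196 + (12 - 699)² = 196 + (-687)² = 196 + 471969 = 472165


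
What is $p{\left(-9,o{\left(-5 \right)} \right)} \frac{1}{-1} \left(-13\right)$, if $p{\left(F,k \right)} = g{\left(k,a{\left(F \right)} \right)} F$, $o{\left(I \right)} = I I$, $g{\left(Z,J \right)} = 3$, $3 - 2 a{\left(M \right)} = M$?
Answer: $-351$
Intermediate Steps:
$a{\left(M \right)} = \frac{3}{2} - \frac{M}{2}$
$o{\left(I \right)} = I^{2}$
$p{\left(F,k \right)} = 3 F$
$p{\left(-9,o{\left(-5 \right)} \right)} \frac{1}{-1} \left(-13\right) = 3 \left(-9\right) \frac{1}{-1} \left(-13\right) = - 27 \left(\left(-1\right) \left(-13\right)\right) = \left(-27\right) 13 = -351$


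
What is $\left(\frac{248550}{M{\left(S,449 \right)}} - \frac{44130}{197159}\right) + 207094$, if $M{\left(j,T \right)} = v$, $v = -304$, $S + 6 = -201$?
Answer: $\frac{6181719141307}{29968168} \approx 2.0628 \cdot 10^{5}$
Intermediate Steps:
$S = -207$ ($S = -6 - 201 = -207$)
$M{\left(j,T \right)} = -304$
$\left(\frac{248550}{M{\left(S,449 \right)}} - \frac{44130}{197159}\right) + 207094 = \left(\frac{248550}{-304} - \frac{44130}{197159}\right) + 207094 = \left(248550 \left(- \frac{1}{304}\right) - \frac{44130}{197159}\right) + 207094 = \left(- \frac{124275}{152} - \frac{44130}{197159}\right) + 207094 = - \frac{24508642485}{29968168} + 207094 = \frac{6181719141307}{29968168}$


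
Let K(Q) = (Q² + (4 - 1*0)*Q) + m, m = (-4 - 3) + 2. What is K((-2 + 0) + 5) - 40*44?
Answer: -1744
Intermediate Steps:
m = -5 (m = -7 + 2 = -5)
K(Q) = -5 + Q² + 4*Q (K(Q) = (Q² + (4 - 1*0)*Q) - 5 = (Q² + (4 + 0)*Q) - 5 = (Q² + 4*Q) - 5 = -5 + Q² + 4*Q)
K((-2 + 0) + 5) - 40*44 = (-5 + ((-2 + 0) + 5)² + 4*((-2 + 0) + 5)) - 40*44 = (-5 + (-2 + 5)² + 4*(-2 + 5)) - 1760 = (-5 + 3² + 4*3) - 1760 = (-5 + 9 + 12) - 1760 = 16 - 1760 = -1744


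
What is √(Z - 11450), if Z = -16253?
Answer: I*√27703 ≈ 166.44*I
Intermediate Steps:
√(Z - 11450) = √(-16253 - 11450) = √(-27703) = I*√27703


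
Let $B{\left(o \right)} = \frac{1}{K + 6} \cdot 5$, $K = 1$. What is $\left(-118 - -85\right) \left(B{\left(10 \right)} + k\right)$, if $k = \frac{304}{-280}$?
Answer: $\frac{429}{35} \approx 12.257$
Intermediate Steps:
$B{\left(o \right)} = \frac{5}{7}$ ($B{\left(o \right)} = \frac{1}{1 + 6} \cdot 5 = \frac{1}{7} \cdot 5 = \frac{5}{7}$)
$k = - \frac{38}{35}$ ($k = 304 \left(- \frac{1}{280}\right) = - \frac{38}{35} \approx -1.0857$)
$\left(-118 - -85\right) \left(B{\left(10 \right)} + k\right) = \left(-118 - -85\right) \left(\frac{5}{7} - \frac{38}{35}\right) = \left(-118 + 85\right) \left(- \frac{13}{35}\right) = \left(-33\right) \left(- \frac{13}{35}\right) = \frac{429}{35}$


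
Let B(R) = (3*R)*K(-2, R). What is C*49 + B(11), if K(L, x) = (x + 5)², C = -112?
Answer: 2960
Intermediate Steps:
K(L, x) = (5 + x)²
B(R) = 3*R*(5 + R)² (B(R) = (3*R)*(5 + R)² = 3*R*(5 + R)²)
C*49 + B(11) = -112*49 + 3*11*(5 + 11)² = -5488 + 3*11*16² = -5488 + 3*11*256 = -5488 + 8448 = 2960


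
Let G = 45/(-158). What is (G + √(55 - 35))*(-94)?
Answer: 2115/79 - 188*√5 ≈ -393.61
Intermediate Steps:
G = -45/158 (G = 45*(-1/158) = -45/158 ≈ -0.28481)
(G + √(55 - 35))*(-94) = (-45/158 + √(55 - 35))*(-94) = (-45/158 + √20)*(-94) = (-45/158 + 2*√5)*(-94) = 2115/79 - 188*√5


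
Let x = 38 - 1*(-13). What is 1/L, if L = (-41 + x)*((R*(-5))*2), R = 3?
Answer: -1/300 ≈ -0.0033333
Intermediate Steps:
x = 51 (x = 38 + 13 = 51)
L = -300 (L = (-41 + 51)*((3*(-5))*2) = 10*(-15*2) = 10*(-30) = -300)
1/L = 1/(-300) = -1/300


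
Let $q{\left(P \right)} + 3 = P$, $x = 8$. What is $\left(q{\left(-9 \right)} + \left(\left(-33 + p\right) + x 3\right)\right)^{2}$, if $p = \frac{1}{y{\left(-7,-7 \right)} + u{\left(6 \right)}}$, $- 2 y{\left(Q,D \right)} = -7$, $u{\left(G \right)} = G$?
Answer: $\frac{157609}{361} \approx 436.59$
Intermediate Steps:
$y{\left(Q,D \right)} = \frac{7}{2}$ ($y{\left(Q,D \right)} = \left(- \frac{1}{2}\right) \left(-7\right) = \frac{7}{2}$)
$q{\left(P \right)} = -3 + P$
$p = \frac{2}{19}$ ($p = \frac{1}{\frac{7}{2} + 6} = \frac{1}{\frac{19}{2}} = \frac{2}{19} \approx 0.10526$)
$\left(q{\left(-9 \right)} + \left(\left(-33 + p\right) + x 3\right)\right)^{2} = \left(\left(-3 - 9\right) + \left(\left(-33 + \frac{2}{19}\right) + 8 \cdot 3\right)\right)^{2} = \left(-12 + \left(- \frac{625}{19} + 24\right)\right)^{2} = \left(-12 - \frac{169}{19}\right)^{2} = \left(- \frac{397}{19}\right)^{2} = \frac{157609}{361}$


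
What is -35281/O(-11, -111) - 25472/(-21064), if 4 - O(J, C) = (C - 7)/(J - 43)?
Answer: -2508005555/129017 ≈ -19439.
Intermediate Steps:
O(J, C) = 4 - (-7 + C)/(-43 + J) (O(J, C) = 4 - (C - 7)/(J - 43) = 4 - (-7 + C)/(-43 + J))
-35281/O(-11, -111) - 25472/(-21064) = -35281*(-43 - 11)/(-165 - 1*(-111) + 4*(-11)) - 25472/(-21064) = -35281*(-54/(-165 + 111 - 44)) - 25472*(-1/21064) = -35281/((-1/54*(-98))) + 3184/2633 = -35281/49/27 + 3184/2633 = -35281*27/49 + 3184/2633 = -952587/49 + 3184/2633 = -2508005555/129017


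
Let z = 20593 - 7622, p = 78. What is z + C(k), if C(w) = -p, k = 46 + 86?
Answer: 12893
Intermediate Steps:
k = 132
z = 12971
C(w) = -78 (C(w) = -1*78 = -78)
z + C(k) = 12971 - 78 = 12893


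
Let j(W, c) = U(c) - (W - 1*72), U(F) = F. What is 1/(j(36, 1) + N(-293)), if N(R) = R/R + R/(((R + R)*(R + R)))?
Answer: 1172/44535 ≈ 0.026316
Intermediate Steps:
j(W, c) = 72 + c - W (j(W, c) = c - (W - 1*72) = c - (W - 72) = c - (-72 + W) = c + (72 - W) = 72 + c - W)
N(R) = 1 + 1/(4*R) (N(R) = 1 + R/(((2*R)*(2*R))) = 1 + R/((4*R²)) = 1 + R*(1/(4*R²)) = 1 + 1/(4*R))
1/(j(36, 1) + N(-293)) = 1/((72 + 1 - 1*36) + (¼ - 293)/(-293)) = 1/((72 + 1 - 36) - 1/293*(-1171/4)) = 1/(37 + 1171/1172) = 1/(44535/1172) = 1172/44535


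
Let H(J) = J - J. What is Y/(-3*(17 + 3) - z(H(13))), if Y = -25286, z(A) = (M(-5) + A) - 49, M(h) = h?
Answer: 12643/3 ≈ 4214.3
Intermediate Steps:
H(J) = 0
z(A) = -54 + A (z(A) = (-5 + A) - 49 = -54 + A)
Y/(-3*(17 + 3) - z(H(13))) = -25286/(-3*(17 + 3) - (-54 + 0)) = -25286/(-3*20 - 1*(-54)) = -25286/(-60 + 54) = -25286/(-6) = -25286*(-⅙) = 12643/3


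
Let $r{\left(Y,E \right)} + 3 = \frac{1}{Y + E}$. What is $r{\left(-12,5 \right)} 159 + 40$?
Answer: $- \frac{3218}{7} \approx -459.71$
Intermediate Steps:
$r{\left(Y,E \right)} = -3 + \frac{1}{E + Y}$ ($r{\left(Y,E \right)} = -3 + \frac{1}{Y + E} = -3 + \frac{1}{E + Y}$)
$r{\left(-12,5 \right)} 159 + 40 = \frac{1 - 15 - -36}{5 - 12} \cdot 159 + 40 = \frac{1 - 15 + 36}{-7} \cdot 159 + 40 = \left(- \frac{1}{7}\right) 22 \cdot 159 + 40 = \left(- \frac{22}{7}\right) 159 + 40 = - \frac{3498}{7} + 40 = - \frac{3218}{7}$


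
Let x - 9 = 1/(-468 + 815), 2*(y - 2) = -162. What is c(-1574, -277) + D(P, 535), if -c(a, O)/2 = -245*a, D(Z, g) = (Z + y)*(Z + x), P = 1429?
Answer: 406005230/347 ≈ 1.1700e+6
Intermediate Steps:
y = -79 (y = 2 + (½)*(-162) = 2 - 81 = -79)
x = 3124/347 (x = 9 + 1/(-468 + 815) = 9 + 1/347 = 3124/347 ≈ 9.0029)
D(Z, g) = (-79 + Z)*(3124/347 + Z) (D(Z, g) = (Z - 79)*(Z + 3124/347) = (-79 + Z)*(3124/347 + Z))
c(a, O) = 490*a (c(a, O) = -(-490)*a = 490*a)
c(-1574, -277) + D(P, 535) = 490*(-1574) + (-246796/347 + 1429² - 24289/347*1429) = -771260 + (-246796/347 + 2042041 - 34708981/347) = -771260 + 673632450/347 = 406005230/347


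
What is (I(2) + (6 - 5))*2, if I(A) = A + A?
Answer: 10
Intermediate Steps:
I(A) = 2*A
(I(2) + (6 - 5))*2 = (2*2 + (6 - 5))*2 = (4 + 1)*2 = 5*2 = 10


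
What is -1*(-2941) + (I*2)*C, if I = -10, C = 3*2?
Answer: 2821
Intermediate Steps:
C = 6
-1*(-2941) + (I*2)*C = -1*(-2941) - 10*2*6 = 2941 - 20*6 = 2941 - 120 = 2821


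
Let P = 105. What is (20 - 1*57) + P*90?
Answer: 9413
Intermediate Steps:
(20 - 1*57) + P*90 = (20 - 1*57) + 105*90 = (20 - 57) + 9450 = -37 + 9450 = 9413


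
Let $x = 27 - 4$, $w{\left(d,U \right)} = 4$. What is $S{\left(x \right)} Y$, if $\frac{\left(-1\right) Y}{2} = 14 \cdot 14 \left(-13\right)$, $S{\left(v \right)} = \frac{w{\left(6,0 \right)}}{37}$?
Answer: $\frac{20384}{37} \approx 550.92$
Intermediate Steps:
$x = 23$
$S{\left(v \right)} = \frac{4}{37}$
$Y = 5096$ ($Y = - 2 \cdot 14 \cdot 14 \left(-13\right) = - 2 \cdot 196 \left(-13\right) = \left(-2\right) \left(-2548\right) = 5096$)
$S{\left(x \right)} Y = \frac{4}{37} \cdot 5096 = \frac{20384}{37}$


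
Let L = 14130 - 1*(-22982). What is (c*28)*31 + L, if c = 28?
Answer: 61416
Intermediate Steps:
L = 37112 (L = 14130 + 22982 = 37112)
(c*28)*31 + L = (28*28)*31 + 37112 = 784*31 + 37112 = 24304 + 37112 = 61416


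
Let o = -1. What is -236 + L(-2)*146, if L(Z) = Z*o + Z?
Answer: -236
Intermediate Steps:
L(Z) = 0 (L(Z) = Z*(-1) + Z = -Z + Z = 0)
-236 + L(-2)*146 = -236 + 0*146 = -236 + 0 = -236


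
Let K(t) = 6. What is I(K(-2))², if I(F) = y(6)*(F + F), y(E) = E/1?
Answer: 5184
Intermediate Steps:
y(E) = E (y(E) = E*1 = E)
I(F) = 12*F (I(F) = 6*(F + F) = 6*(2*F) = 12*F)
I(K(-2))² = (12*6)² = 72² = 5184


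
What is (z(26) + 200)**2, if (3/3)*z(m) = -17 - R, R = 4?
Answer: 32041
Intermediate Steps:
z(m) = -21 (z(m) = -17 - 1*4 = -17 - 4 = -21)
(z(26) + 200)**2 = (-21 + 200)**2 = 179**2 = 32041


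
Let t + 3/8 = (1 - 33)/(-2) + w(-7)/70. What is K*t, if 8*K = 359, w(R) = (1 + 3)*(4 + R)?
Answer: 1553393/2240 ≈ 693.48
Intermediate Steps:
w(R) = 16 + 4*R (w(R) = 4*(4 + R) = 16 + 4*R)
K = 359/8 (K = (⅛)*359 = 359/8 ≈ 44.875)
t = 4327/280 (t = -3/8 + ((1 - 33)/(-2) + (16 + 4*(-7))/70) = -3/8 + (-32*(-½) + (16 - 28)*(1/70)) = -3/8 + (16 - 12*1/70) = -3/8 + (16 - 6/35) = -3/8 + 554/35 = 4327/280 ≈ 15.454)
K*t = (359/8)*(4327/280) = 1553393/2240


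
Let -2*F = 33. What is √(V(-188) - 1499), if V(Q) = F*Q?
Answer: √1603 ≈ 40.037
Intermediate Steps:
F = -33/2 (F = -½*33 = -33/2 ≈ -16.500)
V(Q) = -33*Q/2
√(V(-188) - 1499) = √(-33/2*(-188) - 1499) = √(3102 - 1499) = √1603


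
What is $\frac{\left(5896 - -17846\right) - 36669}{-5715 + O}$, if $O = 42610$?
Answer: $- \frac{12927}{36895} \approx -0.35037$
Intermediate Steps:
$\frac{\left(5896 - -17846\right) - 36669}{-5715 + O} = \frac{\left(5896 - -17846\right) - 36669}{-5715 + 42610} = \frac{\left(5896 + 17846\right) - 36669}{36895} = \left(23742 - 36669\right) \frac{1}{36895} = \left(-12927\right) \frac{1}{36895} = - \frac{12927}{36895}$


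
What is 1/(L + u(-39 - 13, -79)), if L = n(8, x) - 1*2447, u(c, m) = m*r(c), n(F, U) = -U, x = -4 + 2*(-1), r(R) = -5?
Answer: -1/2046 ≈ -0.00048876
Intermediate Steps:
x = -6 (x = -4 - 2 = -6)
u(c, m) = -5*m (u(c, m) = m*(-5) = -5*m)
L = -2441 (L = -1*(-6) - 1*2447 = 6 - 2447 = -2441)
1/(L + u(-39 - 13, -79)) = 1/(-2441 - 5*(-79)) = 1/(-2441 + 395) = 1/(-2046) = -1/2046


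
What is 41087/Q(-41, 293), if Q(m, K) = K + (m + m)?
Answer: 41087/211 ≈ 194.73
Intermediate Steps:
Q(m, K) = K + 2*m
41087/Q(-41, 293) = 41087/(293 + 2*(-41)) = 41087/(293 - 82) = 41087/211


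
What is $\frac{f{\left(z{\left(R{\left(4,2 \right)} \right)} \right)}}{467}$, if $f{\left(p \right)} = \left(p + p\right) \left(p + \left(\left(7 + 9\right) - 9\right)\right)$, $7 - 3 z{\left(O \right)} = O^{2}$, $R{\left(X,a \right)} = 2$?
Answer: $\frac{16}{467} \approx 0.034261$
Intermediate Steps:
$z{\left(O \right)} = \frac{7}{3} - \frac{O^{2}}{3}$
$f{\left(p \right)} = 2 p \left(7 + p\right)$ ($f{\left(p \right)} = 2 p \left(p + \left(16 - 9\right)\right) = 2 p \left(p + 7\right) = 2 p \left(7 + p\right)$)
$\frac{f{\left(z{\left(R{\left(4,2 \right)} \right)} \right)}}{467} = \frac{2 \left(\frac{7}{3} - \frac{2^{2}}{3}\right) \left(7 + \left(\frac{7}{3} - \frac{2^{2}}{3}\right)\right)}{467} = 2 \left(\frac{7}{3} - \frac{4}{3}\right) \left(7 + \left(\frac{7}{3} - \frac{4}{3}\right)\right) \frac{1}{467} = 2 \cdot 1 \left(7 + 1\right) \frac{1}{467} = 2 \cdot 1 \cdot 8 \cdot \frac{1}{467} = 16 \cdot \frac{1}{467} = \frac{16}{467}$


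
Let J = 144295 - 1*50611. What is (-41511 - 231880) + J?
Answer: -179707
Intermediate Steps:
J = 93684 (J = 144295 - 50611 = 93684)
(-41511 - 231880) + J = (-41511 - 231880) + 93684 = -273391 + 93684 = -179707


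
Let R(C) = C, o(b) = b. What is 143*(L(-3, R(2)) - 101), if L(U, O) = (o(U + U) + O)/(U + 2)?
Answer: -13871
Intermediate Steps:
L(U, O) = (O + 2*U)/(2 + U) (L(U, O) = ((U + U) + O)/(U + 2) = (2*U + O)/(2 + U) = (O + 2*U)/(2 + U))
143*(L(-3, R(2)) - 101) = 143*((2 + 2*(-3))/(2 - 3) - 101) = 143*((2 - 6)/(-1) - 101) = 143*(-1*(-4) - 101) = 143*(4 - 101) = 143*(-97) = -13871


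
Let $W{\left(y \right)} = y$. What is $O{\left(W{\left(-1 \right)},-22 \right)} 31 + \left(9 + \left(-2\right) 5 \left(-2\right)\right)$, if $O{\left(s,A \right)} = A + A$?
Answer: $-1335$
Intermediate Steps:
$O{\left(s,A \right)} = 2 A$
$O{\left(W{\left(-1 \right)},-22 \right)} 31 + \left(9 + \left(-2\right) 5 \left(-2\right)\right) = 2 \left(-22\right) 31 + \left(9 + \left(-2\right) 5 \left(-2\right)\right) = \left(-44\right) 31 + \left(9 - -20\right) = -1364 + \left(9 + 20\right) = -1364 + 29 = -1335$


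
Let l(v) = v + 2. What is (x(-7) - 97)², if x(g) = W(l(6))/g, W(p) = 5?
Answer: 467856/49 ≈ 9548.1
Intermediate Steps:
l(v) = 2 + v
x(g) = 5/g
(x(-7) - 97)² = (5/(-7) - 97)² = (5*(-⅐) - 97)² = (-5/7 - 97)² = (-684/7)² = 467856/49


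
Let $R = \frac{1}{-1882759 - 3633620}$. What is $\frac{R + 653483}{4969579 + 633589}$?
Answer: $\frac{450607487257}{3863649786084} \approx 0.11663$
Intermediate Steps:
$R = - \frac{1}{5516379}$ ($R = \frac{1}{-5516379} = - \frac{1}{5516379} \approx -1.8128 \cdot 10^{-7}$)
$\frac{R + 653483}{4969579 + 633589} = \frac{- \frac{1}{5516379} + 653483}{4969579 + 633589} = \frac{3604859898056}{5516379 \cdot 5603168} = \frac{3604859898056}{5516379} \cdot \frac{1}{5603168} = \frac{450607487257}{3863649786084}$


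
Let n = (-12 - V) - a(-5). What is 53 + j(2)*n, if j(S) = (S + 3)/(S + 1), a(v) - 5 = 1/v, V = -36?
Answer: 85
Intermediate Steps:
a(v) = 5 + 1/v
j(S) = (3 + S)/(1 + S)
n = 96/5 (n = (-12 - 1*(-36)) - (5 + 1/(-5)) = (-12 + 36) - (5 - ⅕) = 24 - 1*24/5 = 24 - 24/5 = 96/5 ≈ 19.200)
53 + j(2)*n = 53 + ((3 + 2)/(1 + 2))*(96/5) = 53 + (5/3)*(96/5) = 53 + 32 = 85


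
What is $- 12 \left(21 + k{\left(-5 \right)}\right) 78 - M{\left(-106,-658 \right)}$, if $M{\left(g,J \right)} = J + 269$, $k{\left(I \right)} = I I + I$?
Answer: $-37987$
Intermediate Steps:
$k{\left(I \right)} = I + I^{2}$ ($k{\left(I \right)} = I^{2} + I = I + I^{2}$)
$M{\left(g,J \right)} = 269 + J$
$- 12 \left(21 + k{\left(-5 \right)}\right) 78 - M{\left(-106,-658 \right)} = - 12 \left(21 - 5 \left(1 - 5\right)\right) 78 - \left(269 - 658\right) = - 12 \left(21 - -20\right) 78 - -389 = - 12 \left(21 + 20\right) 78 + 389 = \left(-12\right) 41 \cdot 78 + 389 = \left(-492\right) 78 + 389 = -38376 + 389 = -37987$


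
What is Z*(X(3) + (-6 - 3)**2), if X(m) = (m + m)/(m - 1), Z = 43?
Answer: 3612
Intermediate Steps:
X(m) = 2*m/(-1 + m) (X(m) = (2*m)/(-1 + m) = 2*m/(-1 + m))
Z*(X(3) + (-6 - 3)**2) = 43*(2*3/(-1 + 3) + (-6 - 3)**2) = 43*(2*3/2 + (-9)**2) = 43*(2*3*(1/2) + 81) = 43*(3 + 81) = 43*84 = 3612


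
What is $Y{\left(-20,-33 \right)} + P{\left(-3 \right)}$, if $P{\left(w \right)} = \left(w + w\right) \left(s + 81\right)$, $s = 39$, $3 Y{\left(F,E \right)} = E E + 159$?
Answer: $-304$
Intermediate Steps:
$Y{\left(F,E \right)} = 53 + \frac{E^{2}}{3}$ ($Y{\left(F,E \right)} = \frac{E E + 159}{3} = \frac{E^{2} + 159}{3} = \frac{159 + E^{2}}{3} = 53 + \frac{E^{2}}{3}$)
$P{\left(w \right)} = 240 w$ ($P{\left(w \right)} = \left(w + w\right) \left(39 + 81\right) = 2 w 120 = 240 w$)
$Y{\left(-20,-33 \right)} + P{\left(-3 \right)} = \left(53 + \frac{\left(-33\right)^{2}}{3}\right) + 240 \left(-3\right) = \left(53 + \frac{1}{3} \cdot 1089\right) - 720 = \left(53 + 363\right) - 720 = 416 - 720 = -304$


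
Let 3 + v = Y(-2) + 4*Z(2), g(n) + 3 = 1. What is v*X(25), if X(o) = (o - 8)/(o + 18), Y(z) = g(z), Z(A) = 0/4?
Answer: -85/43 ≈ -1.9767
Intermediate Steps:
g(n) = -2 (g(n) = -3 + 1 = -2)
Z(A) = 0 (Z(A) = 0*(1/4) = 0)
Y(z) = -2
X(o) = (-8 + o)/(18 + o)
v = -5 (v = -3 + (-2 + 4*0) = -3 + (-2 + 0) = -3 - 2 = -5)
v*X(25) = -5*(-8 + 25)/(18 + 25) = -5*17/43 = -85/43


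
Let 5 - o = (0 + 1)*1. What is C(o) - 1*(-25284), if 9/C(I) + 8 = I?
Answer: 101127/4 ≈ 25282.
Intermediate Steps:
o = 4 (o = 5 - (0 + 1) = 5 - 1 = 4)
C(I) = 9/(-8 + I)
C(o) - 1*(-25284) = 9/(-8 + 4) - 1*(-25284) = 9/(-4) + 25284 = 9*(-¼) + 25284 = -9/4 + 25284 = 101127/4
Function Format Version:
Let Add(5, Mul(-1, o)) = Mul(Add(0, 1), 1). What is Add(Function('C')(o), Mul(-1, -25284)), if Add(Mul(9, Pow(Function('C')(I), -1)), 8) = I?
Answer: Rational(101127, 4) ≈ 25282.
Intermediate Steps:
o = 4 (o = Add(5, Mul(-1, Mul(Add(0, 1), 1))) = Add(5, Mul(-1, Mul(1, 1))) = Add(5, Mul(-1, 1)) = Add(5, -1) = 4)
Function('C')(I) = Mul(9, Pow(Add(-8, I), -1))
Add(Function('C')(o), Mul(-1, -25284)) = Add(Mul(9, Pow(Add(-8, 4), -1)), Mul(-1, -25284)) = Add(Mul(9, Pow(-4, -1)), 25284) = Add(Mul(9, Rational(-1, 4)), 25284) = Add(Rational(-9, 4), 25284) = Rational(101127, 4)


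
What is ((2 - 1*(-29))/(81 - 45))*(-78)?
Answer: -403/6 ≈ -67.167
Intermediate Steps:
((2 - 1*(-29))/(81 - 45))*(-78) = ((2 + 29)/36)*(-78) = ((1/36)*31)*(-78) = (31/36)*(-78) = -403/6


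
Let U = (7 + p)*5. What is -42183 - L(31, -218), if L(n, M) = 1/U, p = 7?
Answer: -2952811/70 ≈ -42183.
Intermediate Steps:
U = 70 (U = (7 + 7)*5 = 14*5 = 70)
L(n, M) = 1/70
-42183 - L(31, -218) = -42183 - 1*1/70 = -42183 - 1/70 = -2952811/70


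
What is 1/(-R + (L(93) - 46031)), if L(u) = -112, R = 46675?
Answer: -1/92818 ≈ -1.0774e-5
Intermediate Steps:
1/(-R + (L(93) - 46031)) = 1/(-1*46675 + (-112 - 46031)) = 1/(-46675 - 46143) = 1/(-92818) = -1/92818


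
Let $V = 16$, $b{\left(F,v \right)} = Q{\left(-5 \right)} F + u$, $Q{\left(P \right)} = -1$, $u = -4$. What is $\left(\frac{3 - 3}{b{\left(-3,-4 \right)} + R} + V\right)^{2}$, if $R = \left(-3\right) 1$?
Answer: $256$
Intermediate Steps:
$b{\left(F,v \right)} = -4 - F$ ($b{\left(F,v \right)} = - F - 4 = -4 - F$)
$R = -3$
$\left(\frac{3 - 3}{b{\left(-3,-4 \right)} + R} + V\right)^{2} = \left(\frac{3 - 3}{\left(-4 - -3\right) - 3} + 16\right)^{2} = \left(\frac{0}{\left(-4 + 3\right) - 3} + 16\right)^{2} = \left(\frac{0}{-1 - 3} + 16\right)^{2} = \left(\frac{0}{-4} + 16\right)^{2} = \left(0 \left(- \frac{1}{4}\right) + 16\right)^{2} = \left(0 + 16\right)^{2} = 16^{2} = 256$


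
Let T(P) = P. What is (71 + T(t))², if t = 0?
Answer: 5041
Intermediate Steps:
(71 + T(t))² = (71 + 0)² = 71² = 5041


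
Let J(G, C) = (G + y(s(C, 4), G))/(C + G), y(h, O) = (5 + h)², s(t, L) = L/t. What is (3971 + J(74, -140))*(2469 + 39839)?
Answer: 969863829328/5775 ≈ 1.6794e+8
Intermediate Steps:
J(G, C) = (G + (5 + 4/C)²)/(C + G)
(3971 + J(74, -140))*(2469 + 39839) = (3971 + ((4 + 5*(-140))² + 74*(-140)²)/((-140)²*(-140 + 74)))*(2469 + 39839) = (3971 + (1/19600)*((4 - 700)² + 74*19600)/(-66))*42308 = (3971 + (1/19600)*(-1/66)*((-696)² + 1450400))*42308 = (3971 + (1/19600)*(-1/66)*(484416 + 1450400))*42308 = (3971 + (1/19600)*(-1/66)*1934816)*42308 = (3971 - 60463/40425)*42308 = (160467212/40425)*42308 = 969863829328/5775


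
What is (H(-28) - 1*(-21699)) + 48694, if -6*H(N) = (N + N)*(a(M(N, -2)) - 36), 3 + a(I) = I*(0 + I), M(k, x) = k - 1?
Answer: 233635/3 ≈ 77878.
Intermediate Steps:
M(k, x) = -1 + k
a(I) = -3 + I² (a(I) = -3 + I*(0 + I) = -3 + I*I = -3 + I²)
H(N) = -N*(-39 + (-1 + N)²)/3 (H(N) = -(N + N)*((-3 + (-1 + N)²) - 36)/6 = -2*N*(-39 + (-1 + N)²)/6 = -N*(-39 + (-1 + N)²)/3)
(H(-28) - 1*(-21699)) + 48694 = (-⅓*(-28)*(-39 + (-1 - 28)²) - 1*(-21699)) + 48694 = (-⅓*(-28)*(-39 + (-29)²) + 21699) + 48694 = (-⅓*(-28)*(-39 + 841) + 21699) + 48694 = (-⅓*(-28)*802 + 21699) + 48694 = (22456/3 + 21699) + 48694 = 87553/3 + 48694 = 233635/3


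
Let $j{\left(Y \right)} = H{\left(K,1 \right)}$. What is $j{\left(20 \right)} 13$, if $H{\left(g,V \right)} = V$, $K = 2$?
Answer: $13$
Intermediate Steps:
$j{\left(Y \right)} = 1$
$j{\left(20 \right)} 13 = 1 \cdot 13 = 13$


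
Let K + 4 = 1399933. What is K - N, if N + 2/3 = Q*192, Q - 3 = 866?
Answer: 3699245/3 ≈ 1.2331e+6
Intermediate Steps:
K = 1399929 (K = -4 + 1399933 = 1399929)
Q = 869 (Q = 3 + 866 = 869)
N = 500542/3 (N = -⅔ + 869*192 = -⅔ + 166848 = 500542/3 ≈ 1.6685e+5)
K - N = 1399929 - 1*500542/3 = 1399929 - 500542/3 = 3699245/3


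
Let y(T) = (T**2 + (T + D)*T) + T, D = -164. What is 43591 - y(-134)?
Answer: -14163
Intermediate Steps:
y(T) = T + T**2 + T*(-164 + T) (y(T) = (T**2 + (T - 164)*T) + T = (T**2 + (-164 + T)*T) + T = (T**2 + T*(-164 + T)) + T = T + T**2 + T*(-164 + T))
43591 - y(-134) = 43591 - (-134)*(-163 + 2*(-134)) = 43591 - (-134)*(-163 - 268) = 43591 - (-134)*(-431) = 43591 - 1*57754 = 43591 - 57754 = -14163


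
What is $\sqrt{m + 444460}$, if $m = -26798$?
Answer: $\sqrt{417662} \approx 646.27$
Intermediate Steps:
$\sqrt{m + 444460} = \sqrt{-26798 + 444460} = \sqrt{417662}$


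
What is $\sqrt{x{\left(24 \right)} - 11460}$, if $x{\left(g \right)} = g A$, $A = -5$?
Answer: $2 i \sqrt{2895} \approx 107.61 i$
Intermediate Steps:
$x{\left(g \right)} = - 5 g$ ($x{\left(g \right)} = g \left(-5\right) = - 5 g$)
$\sqrt{x{\left(24 \right)} - 11460} = \sqrt{\left(-5\right) 24 - 11460} = \sqrt{-120 - 11460} = \sqrt{-11580} = 2 i \sqrt{2895}$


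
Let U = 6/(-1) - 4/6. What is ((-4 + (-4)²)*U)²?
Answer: 6400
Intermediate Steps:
U = -20/3 (U = 6*(-1) - 4*⅙ = -6 - ⅔ = -20/3 ≈ -6.6667)
((-4 + (-4)²)*U)² = ((-4 + (-4)²)*(-20/3))² = ((-4 + 16)*(-20/3))² = (12*(-20/3))² = (-80)² = 6400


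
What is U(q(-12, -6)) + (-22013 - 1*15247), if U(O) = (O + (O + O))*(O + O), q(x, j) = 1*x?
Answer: -36396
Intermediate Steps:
q(x, j) = x
U(O) = 6*O² (U(O) = (O + 2*O)*(2*O) = (3*O)*(2*O) = 6*O²)
U(q(-12, -6)) + (-22013 - 1*15247) = 6*(-12)² + (-22013 - 1*15247) = 6*144 + (-22013 - 15247) = 864 - 37260 = -36396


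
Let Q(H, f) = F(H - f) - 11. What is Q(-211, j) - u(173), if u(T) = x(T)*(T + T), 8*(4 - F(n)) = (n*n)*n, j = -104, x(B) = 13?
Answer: 1189003/8 ≈ 1.4863e+5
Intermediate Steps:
F(n) = 4 - n³/8 (F(n) = 4 - n*n*n/8 = 4 - n²*n/8 = 4 - n³/8)
u(T) = 26*T (u(T) = 13*(T + T) = 13*(2*T) = 26*T)
Q(H, f) = -7 - (H - f)³/8 (Q(H, f) = (4 - (H - f)³/8) - 11 = -7 - (H - f)³/8)
Q(-211, j) - u(173) = (-7 - (-211 - 1*(-104))³/8) - 26*173 = (-7 - (-211 + 104)³/8) - 1*4498 = (-7 - ⅛*(-107)³) - 4498 = (-7 - ⅛*(-1225043)) - 4498 = (-7 + 1225043/8) - 4498 = 1224987/8 - 4498 = 1189003/8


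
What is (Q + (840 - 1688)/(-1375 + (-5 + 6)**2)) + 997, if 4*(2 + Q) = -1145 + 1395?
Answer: 1453853/1374 ≈ 1058.1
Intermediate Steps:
Q = 121/2 (Q = -2 + (-1145 + 1395)/4 = -2 + (1/4)*250 = -2 + 125/2 = 121/2 ≈ 60.500)
(Q + (840 - 1688)/(-1375 + (-5 + 6)**2)) + 997 = (121/2 + (840 - 1688)/(-1375 + (-5 + 6)**2)) + 997 = (121/2 - 848/(-1375 + 1**2)) + 997 = (121/2 - 848/(-1375 + 1)) + 997 = (121/2 - 848/(-1374)) + 997 = (121/2 - 848*(-1/1374)) + 997 = (121/2 + 424/687) + 997 = 83975/1374 + 997 = 1453853/1374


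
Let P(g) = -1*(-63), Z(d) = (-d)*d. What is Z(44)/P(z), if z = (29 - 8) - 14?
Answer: -1936/63 ≈ -30.730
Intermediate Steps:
Z(d) = -d**2
z = 7 (z = 21 - 14 = 7)
P(g) = 63
Z(44)/P(z) = -1*44**2/63 = -1*1936*(1/63) = -1936*1/63 = -1936/63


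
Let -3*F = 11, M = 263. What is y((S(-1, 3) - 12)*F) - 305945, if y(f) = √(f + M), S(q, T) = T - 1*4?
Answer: -305945 + 2*√699/3 ≈ -3.0593e+5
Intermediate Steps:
S(q, T) = -4 + T (S(q, T) = T - 4 = -4 + T)
F = -11/3 (F = -⅓*11 = -11/3 ≈ -3.6667)
y(f) = √(263 + f) (y(f) = √(f + 263) = √(263 + f))
y((S(-1, 3) - 12)*F) - 305945 = √(263 + ((-4 + 3) - 12)*(-11/3)) - 305945 = √(263 + (-1 - 12)*(-11/3)) - 305945 = √(263 - 13*(-11/3)) - 305945 = √(263 + 143/3) - 305945 = √(932/3) - 305945 = 2*√699/3 - 305945 = -305945 + 2*√699/3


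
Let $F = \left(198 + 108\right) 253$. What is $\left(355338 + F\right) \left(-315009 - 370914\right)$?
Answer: $-296837293788$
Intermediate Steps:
$F = 77418$ ($F = 306 \cdot 253 = 77418$)
$\left(355338 + F\right) \left(-315009 - 370914\right) = \left(355338 + 77418\right) \left(-315009 - 370914\right) = 432756 \left(-685923\right) = -296837293788$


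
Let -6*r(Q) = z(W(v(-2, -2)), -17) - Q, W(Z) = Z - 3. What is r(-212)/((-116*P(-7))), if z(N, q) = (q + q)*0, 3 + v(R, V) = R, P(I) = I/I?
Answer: 53/174 ≈ 0.30460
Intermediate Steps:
P(I) = 1
v(R, V) = -3 + R
W(Z) = -3 + Z
z(N, q) = 0 (z(N, q) = (2*q)*0 = 0)
r(Q) = Q/6 (r(Q) = -(0 - Q)/6 = -(-1)*Q/6 = Q/6)
r(-212)/((-116*P(-7))) = ((⅙)*(-212))/((-116*1)) = -106/3/(-116) = -106/3*(-1/116) = 53/174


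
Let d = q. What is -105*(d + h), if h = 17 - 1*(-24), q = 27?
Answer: -7140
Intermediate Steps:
d = 27
h = 41 (h = 17 + 24 = 41)
-105*(d + h) = -105*(27 + 41) = -105*68 = -7140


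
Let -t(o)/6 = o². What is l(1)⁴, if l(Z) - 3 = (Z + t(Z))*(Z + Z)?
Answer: 2401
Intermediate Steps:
t(o) = -6*o²
l(Z) = 3 + 2*Z*(Z - 6*Z²) (l(Z) = 3 + (Z - 6*Z²)*(Z + Z) = 3 + (Z - 6*Z²)*(2*Z) = 3 + 2*Z*(Z - 6*Z²))
l(1)⁴ = (3 - 12*1³ + 2*1²)⁴ = (3 - 12*1 + 2*1)⁴ = (3 - 12 + 2)⁴ = (-7)⁴ = 2401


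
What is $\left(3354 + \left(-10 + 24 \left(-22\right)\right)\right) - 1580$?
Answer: $1236$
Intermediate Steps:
$\left(3354 + \left(-10 + 24 \left(-22\right)\right)\right) - 1580 = \left(3354 - 538\right) - 1580 = 2816 - 1580 = 1236$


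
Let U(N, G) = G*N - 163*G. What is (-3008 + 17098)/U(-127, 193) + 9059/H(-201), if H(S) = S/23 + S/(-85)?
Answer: -99142359923/69749814 ≈ -1421.4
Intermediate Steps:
U(N, G) = -163*G + G*N
H(S) = 62*S/1955 (H(S) = S*(1/23) + S*(-1/85) = S/23 - S/85 = 62*S/1955)
(-3008 + 17098)/U(-127, 193) + 9059/H(-201) = (-3008 + 17098)/((193*(-163 - 127))) + 9059/(((62/1955)*(-201))) = 14090/((193*(-290))) + 9059/(-12462/1955) = 14090/(-55970) + 9059*(-1955/12462) = 14090*(-1/55970) - 17710345/12462 = -1409/5597 - 17710345/12462 = -99142359923/69749814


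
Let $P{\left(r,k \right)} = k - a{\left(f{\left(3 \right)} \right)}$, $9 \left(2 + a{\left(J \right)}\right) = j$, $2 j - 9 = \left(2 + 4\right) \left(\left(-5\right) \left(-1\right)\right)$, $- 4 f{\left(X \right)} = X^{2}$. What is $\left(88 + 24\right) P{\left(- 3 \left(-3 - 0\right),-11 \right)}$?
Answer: $- \frac{3752}{3} \approx -1250.7$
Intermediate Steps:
$f{\left(X \right)} = - \frac{X^{2}}{4}$
$j = \frac{39}{2}$ ($j = \frac{9}{2} + \frac{\left(2 + 4\right) \left(\left(-5\right) \left(-1\right)\right)}{2} = \frac{9}{2} + \frac{6 \cdot 5}{2} = \frac{9}{2} + \frac{1}{2} \cdot 30 = \frac{9}{2} + 15 = \frac{39}{2} \approx 19.5$)
$a{\left(J \right)} = \frac{1}{6}$ ($a{\left(J \right)} = -2 + \frac{1}{9} \cdot \frac{39}{2} = -2 + \frac{13}{6} = \frac{1}{6}$)
$P{\left(r,k \right)} = - \frac{1}{6} + k$ ($P{\left(r,k \right)} = k - \frac{1}{6} = - \frac{1}{6} + k$)
$\left(88 + 24\right) P{\left(- 3 \left(-3 - 0\right),-11 \right)} = \left(88 + 24\right) \left(- \frac{1}{6} - 11\right) = 112 \left(- \frac{67}{6}\right) = - \frac{3752}{3}$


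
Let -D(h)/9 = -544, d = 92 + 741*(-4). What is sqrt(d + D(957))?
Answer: 2*sqrt(506) ≈ 44.989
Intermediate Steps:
d = -2872 (d = 92 - 2964 = -2872)
D(h) = 4896 (D(h) = -9*(-544) = 4896)
sqrt(d + D(957)) = sqrt(-2872 + 4896) = sqrt(2024) = 2*sqrt(506)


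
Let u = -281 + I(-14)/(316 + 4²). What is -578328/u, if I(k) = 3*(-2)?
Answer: 96002448/46649 ≈ 2058.0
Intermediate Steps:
I(k) = -6
u = -46649/166 (u = -281 - 6/(316 + 4²) = -281 - 6/(316 + 16) = -281 - 6/332 = -281 - 6*1/332 = -281 - 3/166 = -46649/166 ≈ -281.02)
-578328/u = -578328/(-46649/166) = -578328*(-166/46649) = 96002448/46649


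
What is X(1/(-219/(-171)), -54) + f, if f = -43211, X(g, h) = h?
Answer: -43265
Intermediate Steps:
X(1/(-219/(-171)), -54) + f = -54 - 43211 = -43265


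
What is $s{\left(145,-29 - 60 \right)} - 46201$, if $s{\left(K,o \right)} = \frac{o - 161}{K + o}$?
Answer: $- \frac{1293753}{28} \approx -46205.0$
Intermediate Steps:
$s{\left(K,o \right)} = \frac{-161 + o}{K + o}$
$s{\left(145,-29 - 60 \right)} - 46201 = \frac{-161 - 89}{145 - 89} - 46201 = \frac{1}{56} \left(-250\right) - 46201 = - \frac{125}{28} - 46201 = - \frac{1293753}{28}$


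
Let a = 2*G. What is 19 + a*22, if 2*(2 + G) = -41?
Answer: -971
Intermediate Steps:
G = -45/2 (G = -2 + (½)*(-41) = -2 - 41/2 = -45/2 ≈ -22.500)
a = -45 (a = 2*(-45/2) = -45)
19 + a*22 = 19 - 45*22 = 19 - 990 = -971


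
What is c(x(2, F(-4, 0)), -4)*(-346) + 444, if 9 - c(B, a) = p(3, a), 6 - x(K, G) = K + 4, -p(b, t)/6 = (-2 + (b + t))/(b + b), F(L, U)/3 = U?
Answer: -1632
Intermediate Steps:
F(L, U) = 3*U
p(b, t) = -3*(-2 + b + t)/b (p(b, t) = -6*(-2 + (b + t))/(b + b) = -6*(-2 + b + t)/(2*b) = -6*(-2 + b + t)*1/(2*b) = -3*(-2 + b + t)/b)
x(K, G) = 2 - K (x(K, G) = 6 - (K + 4) = 6 - (4 + K) = 6 + (-4 - K) = 2 - K)
c(B, a) = 10 + a (c(B, a) = 9 - 3*(2 - 1*3 - a)/3 = 9 - 3*(2 - 3 - a)/3 = 9 - 3*(-1 - a)/3 = 9 - (-1 - a) = 9 + (1 + a) = 10 + a)
c(x(2, F(-4, 0)), -4)*(-346) + 444 = (10 - 4)*(-346) + 444 = 6*(-346) + 444 = -2076 + 444 = -1632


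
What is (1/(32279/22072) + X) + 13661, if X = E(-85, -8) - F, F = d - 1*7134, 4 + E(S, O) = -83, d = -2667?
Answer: 754543697/32279 ≈ 23376.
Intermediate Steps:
E(S, O) = -87 (E(S, O) = -4 - 83 = -87)
F = -9801 (F = -2667 - 1*7134 = -2667 - 7134 = -9801)
X = 9714 (X = -87 - 1*(-9801) = -87 + 9801 = 9714)
(1/(32279/22072) + X) + 13661 = (1/(32279/22072) + 9714) + 13661 = (22072/32279 + 9714) + 13661 = 313580278/32279 + 13661 = 754543697/32279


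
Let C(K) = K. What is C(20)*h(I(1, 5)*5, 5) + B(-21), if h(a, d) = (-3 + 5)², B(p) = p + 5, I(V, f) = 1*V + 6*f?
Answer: 64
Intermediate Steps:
I(V, f) = V + 6*f
B(p) = 5 + p
h(a, d) = 4 (h(a, d) = 2² = 4)
C(20)*h(I(1, 5)*5, 5) + B(-21) = 20*4 + (5 - 21) = 80 - 16 = 64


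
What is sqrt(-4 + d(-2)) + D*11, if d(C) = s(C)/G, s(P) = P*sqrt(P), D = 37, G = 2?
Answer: 407 + sqrt(-4 - I*sqrt(2)) ≈ 407.35 - 2.0301*I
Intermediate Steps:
s(P) = P**(3/2)
d(C) = C**(3/2)/2
sqrt(-4 + d(-2)) + D*11 = sqrt(-4 + (-2)**(3/2)/2) + 37*11 = sqrt(-4 + (-2*I*sqrt(2))/2) + 407 = sqrt(-4 - I*sqrt(2)) + 407 = 407 + sqrt(-4 - I*sqrt(2))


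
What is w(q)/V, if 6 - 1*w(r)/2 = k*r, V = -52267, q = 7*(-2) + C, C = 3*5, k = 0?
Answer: -12/52267 ≈ -0.00022959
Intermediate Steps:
C = 15
q = 1 (q = 7*(-2) + 15 = -14 + 15 = 1)
w(r) = 12 (w(r) = 12 - 0*r = 12 - 2*0 = 12 + 0 = 12)
w(q)/V = 12/(-52267) = 12*(-1/52267) = -12/52267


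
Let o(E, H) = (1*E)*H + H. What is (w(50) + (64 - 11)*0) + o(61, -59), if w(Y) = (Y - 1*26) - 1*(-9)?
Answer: -3625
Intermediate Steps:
w(Y) = -17 + Y (w(Y) = (Y - 26) + 9 = (-26 + Y) + 9 = -17 + Y)
o(E, H) = H + E*H (o(E, H) = E*H + H = H + E*H)
(w(50) + (64 - 11)*0) + o(61, -59) = ((-17 + 50) + (64 - 11)*0) - 59*(1 + 61) = (33 + 53*0) - 59*62 = (33 + 0) - 3658 = 33 - 3658 = -3625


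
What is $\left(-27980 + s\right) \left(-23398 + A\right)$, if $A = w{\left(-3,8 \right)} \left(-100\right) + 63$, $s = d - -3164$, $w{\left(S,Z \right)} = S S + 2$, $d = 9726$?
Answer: $368724150$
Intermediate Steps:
$w{\left(S,Z \right)} = 2 + S^{2}$ ($w{\left(S,Z \right)} = S^{2} + 2 = 2 + S^{2}$)
$s = 12890$ ($s = 9726 - -3164 = 9726 + 3164 = 12890$)
$A = -1037$ ($A = \left(2 + \left(-3\right)^{2}\right) \left(-100\right) + 63 = \left(2 + 9\right) \left(-100\right) + 63 = 11 \left(-100\right) + 63 = -1100 + 63 = -1037$)
$\left(-27980 + s\right) \left(-23398 + A\right) = \left(-27980 + 12890\right) \left(-23398 - 1037\right) = \left(-15090\right) \left(-24435\right) = 368724150$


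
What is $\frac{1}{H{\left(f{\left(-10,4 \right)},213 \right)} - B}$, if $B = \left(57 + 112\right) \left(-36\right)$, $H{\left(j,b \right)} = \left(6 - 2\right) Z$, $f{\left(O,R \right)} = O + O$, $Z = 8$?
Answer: $\frac{1}{6116} \approx 0.00016351$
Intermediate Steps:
$f{\left(O,R \right)} = 2 O$
$H{\left(j,b \right)} = 32$ ($H{\left(j,b \right)} = \left(6 - 2\right) 8 = 4 \cdot 8 = 32$)
$B = -6084$ ($B = 169 \left(-36\right) = -6084$)
$\frac{1}{H{\left(f{\left(-10,4 \right)},213 \right)} - B} = \frac{1}{32 - -6084} = \frac{1}{32 + 6084} = \frac{1}{6116}$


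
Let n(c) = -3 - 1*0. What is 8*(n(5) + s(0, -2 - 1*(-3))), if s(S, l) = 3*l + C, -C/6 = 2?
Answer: -96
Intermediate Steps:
C = -12 (C = -6*2 = -12)
s(S, l) = -12 + 3*l (s(S, l) = 3*l - 12 = -12 + 3*l)
n(c) = -3 (n(c) = -3 + 0 = -3)
8*(n(5) + s(0, -2 - 1*(-3))) = 8*(-3 + (-12 + 3*(-2 - 1*(-3)))) = 8*(-3 + (-12 + 3*(-2 + 3))) = 8*(-3 + (-12 + 3*1)) = 8*(-3 + (-12 + 3)) = 8*(-3 - 9) = 8*(-12) = -96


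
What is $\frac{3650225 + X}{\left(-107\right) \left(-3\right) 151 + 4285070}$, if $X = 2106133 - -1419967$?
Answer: $\frac{7176325}{4333541} \approx 1.656$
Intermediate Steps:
$X = 3526100$ ($X = 2106133 + 1419967 = 3526100$)
$\frac{3650225 + X}{\left(-107\right) \left(-3\right) 151 + 4285070} = \frac{3650225 + 3526100}{\left(-107\right) \left(-3\right) 151 + 4285070} = \frac{7176325}{321 \cdot 151 + 4285070} = \frac{7176325}{48471 + 4285070} = \frac{7176325}{4333541}$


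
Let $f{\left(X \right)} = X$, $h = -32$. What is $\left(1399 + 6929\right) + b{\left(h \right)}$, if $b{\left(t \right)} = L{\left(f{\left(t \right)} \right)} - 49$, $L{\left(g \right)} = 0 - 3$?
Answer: $8276$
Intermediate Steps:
$L{\left(g \right)} = -3$
$b{\left(t \right)} = -52$ ($b{\left(t \right)} = -3 - 49 = -52$)
$\left(1399 + 6929\right) + b{\left(h \right)} = \left(1399 + 6929\right) - 52 = 8328 - 52 = 8276$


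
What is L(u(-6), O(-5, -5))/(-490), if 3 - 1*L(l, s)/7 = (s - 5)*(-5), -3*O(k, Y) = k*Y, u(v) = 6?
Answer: 191/210 ≈ 0.90952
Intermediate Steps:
O(k, Y) = -Y*k/3 (O(k, Y) = -k*Y/3 = -Y*k/3)
L(l, s) = -154 + 35*s (L(l, s) = 21 - 7*(s - 5)*(-5) = 21 - 7*(-5 + s)*(-5) = 21 - 7*(25 - 5*s) = 21 + (-175 + 35*s) = -154 + 35*s)
L(u(-6), O(-5, -5))/(-490) = (-154 + 35*(-1/3*(-5)*(-5)))/(-490) = (-154 + 35*(-25/3))*(-1/490) = (-154 - 875/3)*(-1/490) = -1337/3*(-1/490) = 191/210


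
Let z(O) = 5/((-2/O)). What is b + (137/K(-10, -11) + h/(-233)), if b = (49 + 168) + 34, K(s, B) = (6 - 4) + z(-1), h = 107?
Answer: 589226/2097 ≈ 280.99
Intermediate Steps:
z(O) = -5*O/2 (z(O) = 5*(-O/2) = -5*O/2)
K(s, B) = 9/2 (K(s, B) = (6 - 4) - 5/2*(-1) = 2 + 5/2 = 9/2)
b = 251 (b = 217 + 34 = 251)
b + (137/K(-10, -11) + h/(-233)) = 251 + (137/(9/2) + 107/(-233)) = 251 + (137*(2/9) + 107*(-1/233)) = 251 + (274/9 - 107/233) = 251 + 62879/2097 = 589226/2097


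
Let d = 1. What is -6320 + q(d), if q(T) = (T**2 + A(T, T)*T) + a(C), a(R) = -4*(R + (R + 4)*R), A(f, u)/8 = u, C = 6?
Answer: -6575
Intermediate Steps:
A(f, u) = 8*u
a(R) = -4*R - 4*R*(4 + R) (a(R) = -4*(R + (4 + R)*R) = -4*(R + R*(4 + R)) = -4*R - 4*R*(4 + R))
q(T) = -264 + 9*T**2 (q(T) = (T**2 + (8*T)*T) - 4*6*(5 + 6) = (T**2 + 8*T**2) - 4*6*11 = 9*T**2 - 264 = -264 + 9*T**2)
-6320 + q(d) = -6320 + (-264 + 9*1**2) = -6320 + (-264 + 9*1) = -6320 + (-264 + 9) = -6320 - 255 = -6575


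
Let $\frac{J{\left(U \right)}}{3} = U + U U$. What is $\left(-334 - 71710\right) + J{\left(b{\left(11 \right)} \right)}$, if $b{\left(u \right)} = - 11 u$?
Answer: $-28484$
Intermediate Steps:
$J{\left(U \right)} = 3 U + 3 U^{2}$ ($J{\left(U \right)} = 3 \left(U + U U\right) = 3 \left(U + U^{2}\right) = 3 U + 3 U^{2}$)
$\left(-334 - 71710\right) + J{\left(b{\left(11 \right)} \right)} = \left(-334 - 71710\right) + 3 \left(\left(-11\right) 11\right) \left(1 - 121\right) = \left(-334 - 71710\right) + 3 \left(-121\right) \left(1 - 121\right) = -72044 + 3 \left(-121\right) \left(-120\right) = -72044 + 43560 = -28484$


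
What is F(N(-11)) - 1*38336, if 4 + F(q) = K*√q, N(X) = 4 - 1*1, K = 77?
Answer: -38340 + 77*√3 ≈ -38207.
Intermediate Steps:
N(X) = 3 (N(X) = 4 - 1 = 3)
F(q) = -4 + 77*√q
F(N(-11)) - 1*38336 = (-4 + 77*√3) - 1*38336 = (-4 + 77*√3) - 38336 = -38340 + 77*√3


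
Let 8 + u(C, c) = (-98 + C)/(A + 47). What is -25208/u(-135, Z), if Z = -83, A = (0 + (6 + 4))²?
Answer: 3705576/1409 ≈ 2629.9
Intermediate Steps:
A = 100 (A = (0 + 10)² = 10² = 100)
u(C, c) = -26/3 + C/147 (u(C, c) = -8 + (-98 + C)/(100 + 47) = -8 + (-98 + C)/147 = -8 + (-98 + C)*(1/147) = -8 + (-⅔ + C/147) = -26/3 + C/147)
-25208/u(-135, Z) = -25208/(-26/3 + (1/147)*(-135)) = -25208/(-26/3 - 45/49) = -25208/(-1409/147) = -25208*(-147/1409) = 3705576/1409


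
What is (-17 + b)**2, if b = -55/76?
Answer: 1814409/5776 ≈ 314.13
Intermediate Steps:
b = -55/76 (b = -55*1/76 = -55/76 ≈ -0.72368)
(-17 + b)**2 = (-17 - 55/76)**2 = (-1347/76)**2 = 1814409/5776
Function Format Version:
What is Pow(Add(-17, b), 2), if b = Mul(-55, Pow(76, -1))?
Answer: Rational(1814409, 5776) ≈ 314.13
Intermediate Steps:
b = Rational(-55, 76) (b = Mul(-55, Rational(1, 76)) = Rational(-55, 76) ≈ -0.72368)
Pow(Add(-17, b), 2) = Pow(Add(-17, Rational(-55, 76)), 2) = Pow(Rational(-1347, 76), 2) = Rational(1814409, 5776)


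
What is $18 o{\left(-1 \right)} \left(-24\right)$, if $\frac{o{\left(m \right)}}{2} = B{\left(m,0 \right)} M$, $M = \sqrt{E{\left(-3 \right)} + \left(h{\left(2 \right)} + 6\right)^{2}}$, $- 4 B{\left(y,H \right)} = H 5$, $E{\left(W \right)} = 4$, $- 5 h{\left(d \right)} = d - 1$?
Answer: $0$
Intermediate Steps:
$h{\left(d \right)} = \frac{1}{5} - \frac{d}{5}$ ($h{\left(d \right)} = - \frac{d - 1}{5} = - \frac{-1 + d}{5} = \frac{1}{5} - \frac{d}{5}$)
$B{\left(y,H \right)} = - \frac{5 H}{4}$ ($B{\left(y,H \right)} = - \frac{H 5}{4} = - \frac{5 H}{4}$)
$M = \frac{\sqrt{941}}{5}$ ($M = \sqrt{4 + \left(\left(\frac{1}{5} - \frac{2}{5}\right) + 6\right)^{2}} = \sqrt{4 + \left(- \frac{1}{5} + 6\right)^{2}} = \sqrt{4 + \left(\frac{29}{5}\right)^{2}} = \sqrt{4 + \frac{841}{25}} = \sqrt{\frac{941}{25}} = \frac{\sqrt{941}}{5} \approx 6.1351$)
$o{\left(m \right)} = 0$ ($o{\left(m \right)} = 2 \left(- \frac{5}{4}\right) 0 \frac{\sqrt{941}}{5} = 2 \cdot 0 \frac{\sqrt{941}}{5} = 2 \cdot 0 = 0$)
$18 o{\left(-1 \right)} \left(-24\right) = 18 \cdot 0 \left(-24\right) = 0 \left(-24\right) = 0$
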